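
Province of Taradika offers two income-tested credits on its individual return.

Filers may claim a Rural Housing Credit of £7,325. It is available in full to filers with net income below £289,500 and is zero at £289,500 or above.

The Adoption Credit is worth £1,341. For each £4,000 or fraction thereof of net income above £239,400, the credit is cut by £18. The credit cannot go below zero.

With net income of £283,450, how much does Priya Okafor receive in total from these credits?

£8,450

Rural Housing Credit: £283,450 is below the £289,500 cutoff, so the full £7,325 applies.
Adoption Credit: income exceeds £239,400 by £44,050, which is 12 full-or-partial £4,000 increments; reduction = 12 × £18 = £216, leaving £1,125.
Total: £7,325 + £1,125 = £8,450.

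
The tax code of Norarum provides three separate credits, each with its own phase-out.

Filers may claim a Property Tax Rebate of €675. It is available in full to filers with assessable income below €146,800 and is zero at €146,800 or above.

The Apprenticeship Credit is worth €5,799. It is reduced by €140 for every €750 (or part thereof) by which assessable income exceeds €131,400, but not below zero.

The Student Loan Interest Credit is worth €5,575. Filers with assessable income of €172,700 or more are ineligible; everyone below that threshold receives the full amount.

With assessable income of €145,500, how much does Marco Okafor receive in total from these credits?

€9,389

Property Tax Rebate: €145,500 is below the €146,800 cutoff, so the full €675 applies.
Apprenticeship Credit: income exceeds €131,400 by €14,100, which is 19 full-or-partial €750 increments; reduction = 19 × €140 = €2,660, leaving €3,139.
Student Loan Interest Credit: €145,500 is below the €172,700 cutoff, so the full €5,575 applies.
Total: €675 + €3,139 + €5,575 = €9,389.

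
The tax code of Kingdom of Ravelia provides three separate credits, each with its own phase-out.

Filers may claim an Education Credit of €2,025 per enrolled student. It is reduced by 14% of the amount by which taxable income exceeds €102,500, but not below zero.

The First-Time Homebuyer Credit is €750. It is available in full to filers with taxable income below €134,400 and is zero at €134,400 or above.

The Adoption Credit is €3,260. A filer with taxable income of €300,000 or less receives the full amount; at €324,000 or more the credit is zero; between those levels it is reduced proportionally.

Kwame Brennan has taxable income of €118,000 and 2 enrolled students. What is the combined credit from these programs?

Education Credit: base = 2 × €2,025 = €4,050. 14% of the €15,500 excess over €102,500 is €2,170; credit = €4,050 − €2,170 = €1,880.
First-Time Homebuyer Credit: €118,000 is below the €134,400 cutoff, so the full €750 applies.
Adoption Credit: €118,000 is at or below the €300,000 threshold, so the full €3,260 applies.
Total: €1,880 + €750 + €3,260 = €5,890.

€5,890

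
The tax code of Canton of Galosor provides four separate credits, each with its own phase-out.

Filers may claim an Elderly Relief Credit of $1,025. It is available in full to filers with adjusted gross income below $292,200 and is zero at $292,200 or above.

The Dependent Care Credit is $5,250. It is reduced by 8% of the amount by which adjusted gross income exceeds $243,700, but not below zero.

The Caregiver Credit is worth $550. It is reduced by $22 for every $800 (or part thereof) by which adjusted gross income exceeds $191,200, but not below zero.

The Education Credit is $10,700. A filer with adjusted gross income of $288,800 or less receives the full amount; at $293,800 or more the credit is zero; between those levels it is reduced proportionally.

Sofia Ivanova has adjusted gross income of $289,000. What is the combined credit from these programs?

$12,923

Elderly Relief Credit: $289,000 is below the $292,200 cutoff, so the full $1,025 applies.
Dependent Care Credit: 8% of the $45,300 excess over $243,700 is $3,624; credit = $5,250 − $3,624 = $1,626.
Caregiver Credit: income exceeds $191,200 by $97,800 → 123 increments × $22 = $2,706 ≥ base, so the credit is $0.
Education Credit: $289,000 is $200 into a $5,000 phase-out range, leaving 4,800/5,000 of the credit: $10,700 × 4,800/5,000 = $10,272.
Total: $1,025 + $1,626 + $0 + $10,272 = $12,923.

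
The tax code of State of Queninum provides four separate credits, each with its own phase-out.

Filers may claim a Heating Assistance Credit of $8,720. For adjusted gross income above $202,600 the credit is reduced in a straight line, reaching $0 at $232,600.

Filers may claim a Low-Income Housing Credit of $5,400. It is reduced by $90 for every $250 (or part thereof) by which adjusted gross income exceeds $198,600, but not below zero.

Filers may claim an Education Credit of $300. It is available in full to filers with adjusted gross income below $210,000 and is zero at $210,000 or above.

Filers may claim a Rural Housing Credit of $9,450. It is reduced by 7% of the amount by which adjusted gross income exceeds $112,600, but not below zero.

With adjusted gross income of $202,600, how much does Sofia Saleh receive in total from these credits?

Heating Assistance Credit: $202,600 is at or below the $202,600 threshold, so the full $8,720 applies.
Low-Income Housing Credit: income exceeds $198,600 by $4,000, which is 16 full-or-partial $250 increments; reduction = 16 × $90 = $1,440, leaving $3,960.
Education Credit: $202,600 is below the $210,000 cutoff, so the full $300 applies.
Rural Housing Credit: 7% of the $90,000 excess over $112,600 is $6,300; credit = $9,450 − $6,300 = $3,150.
Total: $8,720 + $3,960 + $300 + $3,150 = $16,130.

$16,130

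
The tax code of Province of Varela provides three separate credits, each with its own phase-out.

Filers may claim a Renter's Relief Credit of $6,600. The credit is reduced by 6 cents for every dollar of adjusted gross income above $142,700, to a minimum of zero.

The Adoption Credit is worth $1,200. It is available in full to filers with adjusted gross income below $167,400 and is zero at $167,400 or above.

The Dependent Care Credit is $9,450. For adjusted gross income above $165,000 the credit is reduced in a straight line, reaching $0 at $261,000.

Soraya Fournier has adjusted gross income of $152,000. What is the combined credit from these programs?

$16,692

Renter's Relief Credit: 6% of the $9,300 excess over $142,700 is $558; credit = $6,600 − $558 = $6,042.
Adoption Credit: $152,000 is below the $167,400 cutoff, so the full $1,200 applies.
Dependent Care Credit: $152,000 is at or below the $165,000 threshold, so the full $9,450 applies.
Total: $6,042 + $1,200 + $9,450 = $16,692.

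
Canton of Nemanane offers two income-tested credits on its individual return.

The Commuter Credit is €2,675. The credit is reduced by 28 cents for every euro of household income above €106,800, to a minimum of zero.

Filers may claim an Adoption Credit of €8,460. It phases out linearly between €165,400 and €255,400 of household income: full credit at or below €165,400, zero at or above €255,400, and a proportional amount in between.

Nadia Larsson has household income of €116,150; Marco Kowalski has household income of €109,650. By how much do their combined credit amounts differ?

€1,820

Nadia (€116,150): Commuter Credit: 28% of the €9,350 excess over €106,800 is €2,618; credit = €2,675 − €2,618 = €57. Adoption Credit: €116,150 is at or below the €165,400 threshold, so the full €8,460 applies. total €57 + €8,460 = €8,517
Marco (€109,650): Commuter Credit: 28% of the €2,850 excess over €106,800 is €798; credit = €2,675 − €798 = €1,877. Adoption Credit: €109,650 is at or below the €165,400 threshold, so the full €8,460 applies. total €1,877 + €8,460 = €10,337
Difference: |€8,517 − €10,337| = €1,820.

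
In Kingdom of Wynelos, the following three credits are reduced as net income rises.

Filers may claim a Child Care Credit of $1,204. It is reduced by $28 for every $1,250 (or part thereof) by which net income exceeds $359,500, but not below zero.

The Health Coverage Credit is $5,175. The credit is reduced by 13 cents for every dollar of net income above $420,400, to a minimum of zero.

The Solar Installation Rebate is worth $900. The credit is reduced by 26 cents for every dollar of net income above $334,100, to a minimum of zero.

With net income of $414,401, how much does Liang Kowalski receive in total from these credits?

Child Care Credit: income exceeds $359,500 by $54,901 → 44 increments × $28 = $1,232 ≥ base, so the credit is $0.
Health Coverage Credit: $414,401 is at or below the $420,400 threshold, so the full $5,175 applies.
Solar Installation Rebate: 26% of the $80,301 excess over $334,100 is $20,878.26 ≥ base, so the credit is $0.
Total: $0 + $5,175 + $0 = $5,175.

$5,175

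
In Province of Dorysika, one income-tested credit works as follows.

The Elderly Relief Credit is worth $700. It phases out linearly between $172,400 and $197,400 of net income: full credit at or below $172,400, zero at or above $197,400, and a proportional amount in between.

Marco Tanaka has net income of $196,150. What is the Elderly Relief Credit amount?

$35

Elderly Relief Credit: $196,150 is $23,750 into a $25,000 phase-out range, leaving 1,250/25,000 of the credit: $700 × 1,250/25,000 = $35.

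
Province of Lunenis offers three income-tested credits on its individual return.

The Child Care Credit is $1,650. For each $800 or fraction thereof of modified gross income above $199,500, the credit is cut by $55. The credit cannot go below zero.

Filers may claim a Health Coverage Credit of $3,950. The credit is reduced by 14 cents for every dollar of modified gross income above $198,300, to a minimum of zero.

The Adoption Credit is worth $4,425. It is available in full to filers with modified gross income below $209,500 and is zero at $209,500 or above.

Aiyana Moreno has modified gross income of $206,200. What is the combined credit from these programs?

$8,424

Child Care Credit: income exceeds $199,500 by $6,700, which is 9 full-or-partial $800 increments; reduction = 9 × $55 = $495, leaving $1,155.
Health Coverage Credit: 14% of the $7,900 excess over $198,300 is $1,106; credit = $3,950 − $1,106 = $2,844.
Adoption Credit: $206,200 is below the $209,500 cutoff, so the full $4,425 applies.
Total: $1,155 + $2,844 + $4,425 = $8,424.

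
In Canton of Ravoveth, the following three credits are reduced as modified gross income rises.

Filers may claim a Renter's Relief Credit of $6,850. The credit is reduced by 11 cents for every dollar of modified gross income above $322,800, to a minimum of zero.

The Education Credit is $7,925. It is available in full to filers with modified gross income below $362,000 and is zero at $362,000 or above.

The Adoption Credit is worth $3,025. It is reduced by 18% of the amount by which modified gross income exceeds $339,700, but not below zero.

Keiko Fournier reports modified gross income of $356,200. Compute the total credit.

$11,156

Renter's Relief Credit: 11% of the $33,400 excess over $322,800 is $3,674; credit = $6,850 − $3,674 = $3,176.
Education Credit: $356,200 is below the $362,000 cutoff, so the full $7,925 applies.
Adoption Credit: 18% of the $16,500 excess over $339,700 is $2,970; credit = $3,025 − $2,970 = $55.
Total: $3,176 + $7,925 + $55 = $11,156.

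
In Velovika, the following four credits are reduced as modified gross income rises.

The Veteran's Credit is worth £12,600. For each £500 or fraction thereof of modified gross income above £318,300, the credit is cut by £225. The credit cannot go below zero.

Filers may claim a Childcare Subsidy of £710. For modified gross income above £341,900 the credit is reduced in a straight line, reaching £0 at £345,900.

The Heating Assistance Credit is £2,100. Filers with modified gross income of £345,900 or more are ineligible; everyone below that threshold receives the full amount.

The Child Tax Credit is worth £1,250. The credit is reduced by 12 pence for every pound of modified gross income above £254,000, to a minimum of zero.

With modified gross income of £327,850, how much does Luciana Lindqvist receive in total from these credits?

£10,910

Veteran's Credit: income exceeds £318,300 by £9,550, which is 20 full-or-partial £500 increments; reduction = 20 × £225 = £4,500, leaving £8,100.
Childcare Subsidy: £327,850 is at or below the £341,900 threshold, so the full £710 applies.
Heating Assistance Credit: £327,850 is below the £345,900 cutoff, so the full £2,100 applies.
Child Tax Credit: 12% of the £73,850 excess over £254,000 is £8,862 ≥ base, so the credit is £0.
Total: £8,100 + £710 + £2,100 + £0 = £10,910.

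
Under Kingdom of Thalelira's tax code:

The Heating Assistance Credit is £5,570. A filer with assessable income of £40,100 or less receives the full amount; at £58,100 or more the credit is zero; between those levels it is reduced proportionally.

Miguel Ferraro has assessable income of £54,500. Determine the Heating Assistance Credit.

£1,114

Heating Assistance Credit: £54,500 is £14,400 into a £18,000 phase-out range, leaving 3,600/18,000 of the credit: £5,570 × 3,600/18,000 = £1,114.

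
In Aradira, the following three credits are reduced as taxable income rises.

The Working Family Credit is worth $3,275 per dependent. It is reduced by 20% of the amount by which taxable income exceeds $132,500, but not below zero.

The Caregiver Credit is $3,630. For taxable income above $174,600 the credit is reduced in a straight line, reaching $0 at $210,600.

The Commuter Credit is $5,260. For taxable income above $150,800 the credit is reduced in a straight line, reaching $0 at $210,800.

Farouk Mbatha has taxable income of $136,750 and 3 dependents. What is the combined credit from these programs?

Working Family Credit: base = 3 × $3,275 = $9,825. 20% of the $4,250 excess over $132,500 is $850; credit = $9,825 − $850 = $8,975.
Caregiver Credit: $136,750 is at or below the $174,600 threshold, so the full $3,630 applies.
Commuter Credit: $136,750 is at or below the $150,800 threshold, so the full $5,260 applies.
Total: $8,975 + $3,630 + $5,260 = $17,865.

$17,865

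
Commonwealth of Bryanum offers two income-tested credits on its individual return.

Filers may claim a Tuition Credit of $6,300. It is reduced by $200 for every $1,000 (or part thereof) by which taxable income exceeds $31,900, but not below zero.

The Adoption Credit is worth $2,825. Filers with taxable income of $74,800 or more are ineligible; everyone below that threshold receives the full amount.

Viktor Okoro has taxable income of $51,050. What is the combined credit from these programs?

Tuition Credit: income exceeds $31,900 by $19,150, which is 20 full-or-partial $1,000 increments; reduction = 20 × $200 = $4,000, leaving $2,300.
Adoption Credit: $51,050 is below the $74,800 cutoff, so the full $2,825 applies.
Total: $2,300 + $2,825 = $5,125.

$5,125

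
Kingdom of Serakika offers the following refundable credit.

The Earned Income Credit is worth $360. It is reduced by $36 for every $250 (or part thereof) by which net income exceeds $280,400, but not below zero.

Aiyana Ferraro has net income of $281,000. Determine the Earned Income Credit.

Earned Income Credit: income exceeds $280,400 by $600, which is 3 full-or-partial $250 increments; reduction = 3 × $36 = $108, leaving $252.

$252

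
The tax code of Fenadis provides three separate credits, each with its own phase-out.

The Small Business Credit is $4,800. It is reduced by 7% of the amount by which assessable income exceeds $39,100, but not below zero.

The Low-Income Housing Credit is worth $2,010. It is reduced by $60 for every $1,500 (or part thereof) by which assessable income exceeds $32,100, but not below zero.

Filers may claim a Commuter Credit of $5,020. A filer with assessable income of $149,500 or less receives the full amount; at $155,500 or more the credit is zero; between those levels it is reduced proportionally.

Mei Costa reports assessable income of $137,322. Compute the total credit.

Small Business Credit: 7% of the $98,222 excess over $39,100 is $6,875.54 ≥ base, so the credit is $0.
Low-Income Housing Credit: income exceeds $32,100 by $105,222 → 71 increments × $60 = $4,260 ≥ base, so the credit is $0.
Commuter Credit: $137,322 is at or below the $149,500 threshold, so the full $5,020 applies.
Total: $0 + $0 + $5,020 = $5,020.

$5,020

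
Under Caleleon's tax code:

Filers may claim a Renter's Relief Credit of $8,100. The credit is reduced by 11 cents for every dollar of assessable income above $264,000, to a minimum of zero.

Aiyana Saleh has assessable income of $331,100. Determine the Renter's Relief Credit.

Renter's Relief Credit: 11% of the $67,100 excess over $264,000 is $7,381; credit = $8,100 − $7,381 = $719.

$719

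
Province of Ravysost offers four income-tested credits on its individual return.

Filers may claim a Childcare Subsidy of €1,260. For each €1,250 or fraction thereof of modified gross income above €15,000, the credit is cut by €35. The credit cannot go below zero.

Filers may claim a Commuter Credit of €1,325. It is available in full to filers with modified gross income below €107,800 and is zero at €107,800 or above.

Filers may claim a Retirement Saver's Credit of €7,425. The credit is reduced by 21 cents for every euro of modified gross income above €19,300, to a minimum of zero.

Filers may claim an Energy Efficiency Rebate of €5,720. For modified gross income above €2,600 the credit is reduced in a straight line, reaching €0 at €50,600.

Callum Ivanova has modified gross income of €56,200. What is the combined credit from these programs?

Childcare Subsidy: income exceeds €15,000 by €41,200, which is 33 full-or-partial €1,250 increments; reduction = 33 × €35 = €1,155, leaving €105.
Commuter Credit: €56,200 is below the €107,800 cutoff, so the full €1,325 applies.
Retirement Saver's Credit: 21% of the €36,900 excess over €19,300 is €7,749 ≥ base, so the credit is €0.
Energy Efficiency Rebate: €56,200 is at or above €50,600, so the credit is €0.
Total: €105 + €1,325 + €0 + €0 = €1,430.

€1,430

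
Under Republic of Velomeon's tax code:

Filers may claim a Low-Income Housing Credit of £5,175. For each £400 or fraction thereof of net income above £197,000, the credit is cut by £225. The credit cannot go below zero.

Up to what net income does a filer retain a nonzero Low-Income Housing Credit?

£205,800

After 22 increments the reduction is 22 × £225 = £4,950, leaving £225; one more increment wipes it out. Increment 22 ends at excess 22 × £400 = £8,800, so the highest qualifying income is £197,000 + £8,800 = £205,800.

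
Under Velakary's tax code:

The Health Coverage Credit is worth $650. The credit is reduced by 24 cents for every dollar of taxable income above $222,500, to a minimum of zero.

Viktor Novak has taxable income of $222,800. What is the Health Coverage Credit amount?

$578

Health Coverage Credit: 24% of the $300 excess over $222,500 is $72; credit = $650 − $72 = $578.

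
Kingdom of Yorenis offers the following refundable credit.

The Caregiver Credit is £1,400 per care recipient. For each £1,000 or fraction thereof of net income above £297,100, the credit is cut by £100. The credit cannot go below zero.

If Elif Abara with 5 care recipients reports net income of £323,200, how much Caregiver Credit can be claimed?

£4,300

Caregiver Credit: base = 5 × £1,400 = £7,000. income exceeds £297,100 by £26,100, which is 27 full-or-partial £1,000 increments; reduction = 27 × £100 = £2,700, leaving £4,300.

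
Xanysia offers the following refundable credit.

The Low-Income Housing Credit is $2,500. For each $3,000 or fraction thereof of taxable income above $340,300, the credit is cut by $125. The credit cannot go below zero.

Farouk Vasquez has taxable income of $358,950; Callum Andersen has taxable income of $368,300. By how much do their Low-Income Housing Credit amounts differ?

Farouk ($358,950): Low-Income Housing Credit: income exceeds $340,300 by $18,650, which is 7 full-or-partial $3,000 increments; reduction = 7 × $125 = $875, leaving $1,625.
Callum ($368,300): Low-Income Housing Credit: income exceeds $340,300 by $28,000, which is 10 full-or-partial $3,000 increments; reduction = 10 × $125 = $1,250, leaving $1,250.
Difference: |$1,625 − $1,250| = $375.

$375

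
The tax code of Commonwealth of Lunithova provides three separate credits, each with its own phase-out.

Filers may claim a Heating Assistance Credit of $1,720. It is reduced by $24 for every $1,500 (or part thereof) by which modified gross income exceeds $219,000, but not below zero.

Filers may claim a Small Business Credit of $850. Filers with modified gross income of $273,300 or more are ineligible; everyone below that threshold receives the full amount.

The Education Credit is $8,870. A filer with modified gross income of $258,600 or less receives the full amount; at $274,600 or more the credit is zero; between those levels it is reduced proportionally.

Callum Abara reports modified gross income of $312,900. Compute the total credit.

Heating Assistance Credit: income exceeds $219,000 by $93,900, which is 63 full-or-partial $1,500 increments; reduction = 63 × $24 = $1,512, leaving $208.
Small Business Credit: $312,900 meets or exceeds the $273,300 cutoff, so the credit is $0.
Education Credit: $312,900 is at or above $274,600, so the credit is $0.
Total: $208 + $0 + $0 = $208.

$208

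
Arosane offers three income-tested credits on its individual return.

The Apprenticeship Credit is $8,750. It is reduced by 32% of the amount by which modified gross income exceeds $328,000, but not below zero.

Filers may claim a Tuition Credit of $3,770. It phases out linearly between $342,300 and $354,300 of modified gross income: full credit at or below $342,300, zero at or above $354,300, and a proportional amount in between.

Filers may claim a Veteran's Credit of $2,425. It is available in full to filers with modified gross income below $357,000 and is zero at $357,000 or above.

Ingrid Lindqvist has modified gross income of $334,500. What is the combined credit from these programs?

$12,865

Apprenticeship Credit: 32% of the $6,500 excess over $328,000 is $2,080; credit = $8,750 − $2,080 = $6,670.
Tuition Credit: $334,500 is at or below the $342,300 threshold, so the full $3,770 applies.
Veteran's Credit: $334,500 is below the $357,000 cutoff, so the full $2,425 applies.
Total: $6,670 + $3,770 + $2,425 = $12,865.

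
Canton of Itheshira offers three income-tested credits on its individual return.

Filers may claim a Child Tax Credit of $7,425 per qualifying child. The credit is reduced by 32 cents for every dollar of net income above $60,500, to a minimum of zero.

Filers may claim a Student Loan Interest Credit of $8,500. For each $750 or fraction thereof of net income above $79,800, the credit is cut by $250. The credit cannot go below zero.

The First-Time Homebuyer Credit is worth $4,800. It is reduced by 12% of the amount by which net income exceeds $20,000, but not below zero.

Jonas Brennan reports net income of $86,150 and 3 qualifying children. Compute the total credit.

Child Tax Credit: base = 3 × $7,425 = $22,275. 32% of the $25,650 excess over $60,500 is $8,208; credit = $22,275 − $8,208 = $14,067.
Student Loan Interest Credit: income exceeds $79,800 by $6,350, which is 9 full-or-partial $750 increments; reduction = 9 × $250 = $2,250, leaving $6,250.
First-Time Homebuyer Credit: 12% of the $66,150 excess over $20,000 is $7,938 ≥ base, so the credit is $0.
Total: $14,067 + $6,250 + $0 = $20,317.

$20,317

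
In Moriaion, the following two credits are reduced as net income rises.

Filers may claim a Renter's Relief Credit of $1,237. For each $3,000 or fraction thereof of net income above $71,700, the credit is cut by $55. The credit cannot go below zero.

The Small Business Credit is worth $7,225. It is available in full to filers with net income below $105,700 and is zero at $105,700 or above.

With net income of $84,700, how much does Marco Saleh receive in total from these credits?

Renter's Relief Credit: income exceeds $71,700 by $13,000, which is 5 full-or-partial $3,000 increments; reduction = 5 × $55 = $275, leaving $962.
Small Business Credit: $84,700 is below the $105,700 cutoff, so the full $7,225 applies.
Total: $962 + $7,225 = $8,187.

$8,187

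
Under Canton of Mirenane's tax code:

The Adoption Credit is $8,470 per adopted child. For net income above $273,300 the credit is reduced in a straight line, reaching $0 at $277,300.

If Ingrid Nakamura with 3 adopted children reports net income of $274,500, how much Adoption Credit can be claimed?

$17,787

Adoption Credit: base = 3 × $8,470 = $25,410. $274,500 is $1,200 into a $4,000 phase-out range, leaving 2,800/4,000 of the credit: $25,410 × 2,800/4,000 = $17,787.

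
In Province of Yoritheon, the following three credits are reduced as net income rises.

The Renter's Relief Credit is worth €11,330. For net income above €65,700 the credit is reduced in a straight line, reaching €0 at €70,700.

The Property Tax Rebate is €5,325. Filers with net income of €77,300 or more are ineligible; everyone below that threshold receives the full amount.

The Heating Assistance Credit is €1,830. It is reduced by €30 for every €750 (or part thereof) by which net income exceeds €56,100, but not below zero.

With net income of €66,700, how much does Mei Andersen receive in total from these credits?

Renter's Relief Credit: €66,700 is €1,000 into a €5,000 phase-out range, leaving 4,000/5,000 of the credit: €11,330 × 4,000/5,000 = €9,064.
Property Tax Rebate: €66,700 is below the €77,300 cutoff, so the full €5,325 applies.
Heating Assistance Credit: income exceeds €56,100 by €10,600, which is 15 full-or-partial €750 increments; reduction = 15 × €30 = €450, leaving €1,380.
Total: €9,064 + €5,325 + €1,380 = €15,769.

€15,769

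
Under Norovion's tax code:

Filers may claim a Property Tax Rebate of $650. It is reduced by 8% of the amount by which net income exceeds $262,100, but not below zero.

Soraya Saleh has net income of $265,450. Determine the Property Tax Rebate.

$382

Property Tax Rebate: 8% of the $3,350 excess over $262,100 is $268; credit = $650 − $268 = $382.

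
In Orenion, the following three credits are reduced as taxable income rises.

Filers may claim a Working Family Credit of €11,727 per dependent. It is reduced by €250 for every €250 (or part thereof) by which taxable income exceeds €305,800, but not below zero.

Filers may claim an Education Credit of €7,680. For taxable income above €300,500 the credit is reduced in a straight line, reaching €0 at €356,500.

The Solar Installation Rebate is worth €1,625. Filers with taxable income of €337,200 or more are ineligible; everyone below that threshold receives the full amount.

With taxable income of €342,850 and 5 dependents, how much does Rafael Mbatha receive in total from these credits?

€23,257

Working Family Credit: base = 5 × €11,727 = €58,635. income exceeds €305,800 by €37,050, which is 149 full-or-partial €250 increments; reduction = 149 × €250 = €37,250, leaving €21,385.
Education Credit: €342,850 is €42,350 into a €56,000 phase-out range, leaving 13,650/56,000 of the credit: €7,680 × 13,650/56,000 = €1,872.
Solar Installation Rebate: €342,850 meets or exceeds the €337,200 cutoff, so the credit is €0.
Total: €21,385 + €1,872 + €0 = €23,257.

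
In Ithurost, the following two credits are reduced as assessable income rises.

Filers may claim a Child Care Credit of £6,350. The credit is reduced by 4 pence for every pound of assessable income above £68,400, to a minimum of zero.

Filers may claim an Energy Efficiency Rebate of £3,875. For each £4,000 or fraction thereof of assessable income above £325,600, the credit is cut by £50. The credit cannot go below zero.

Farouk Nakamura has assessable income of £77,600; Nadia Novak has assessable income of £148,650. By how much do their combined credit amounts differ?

£2,842

Farouk (£77,600): Child Care Credit: 4% of the £9,200 excess over £68,400 is £368; credit = £6,350 − £368 = £5,982. Energy Efficiency Rebate: £77,600 is at or below the £325,600 threshold, so the full £3,875 applies. total £5,982 + £3,875 = £9,857
Nadia (£148,650): Child Care Credit: 4% of the £80,250 excess over £68,400 is £3,210; credit = £6,350 − £3,210 = £3,140. Energy Efficiency Rebate: £148,650 is at or below the £325,600 threshold, so the full £3,875 applies. total £3,140 + £3,875 = £7,015
Difference: |£9,857 − £7,015| = £2,842.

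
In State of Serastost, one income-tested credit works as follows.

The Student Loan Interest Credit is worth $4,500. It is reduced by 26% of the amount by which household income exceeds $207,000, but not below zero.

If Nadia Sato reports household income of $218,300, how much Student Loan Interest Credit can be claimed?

$1,562

Student Loan Interest Credit: 26% of the $11,300 excess over $207,000 is $2,938; credit = $4,500 − $2,938 = $1,562.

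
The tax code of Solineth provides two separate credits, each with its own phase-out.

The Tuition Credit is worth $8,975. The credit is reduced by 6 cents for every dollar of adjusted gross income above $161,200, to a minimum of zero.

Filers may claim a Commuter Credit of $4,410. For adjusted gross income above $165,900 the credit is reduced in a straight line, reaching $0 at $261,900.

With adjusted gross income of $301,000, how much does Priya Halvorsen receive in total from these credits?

$587

Tuition Credit: 6% of the $139,800 excess over $161,200 is $8,388; credit = $8,975 − $8,388 = $587.
Commuter Credit: $301,000 is at or above $261,900, so the credit is $0.
Total: $587 + $0 = $587.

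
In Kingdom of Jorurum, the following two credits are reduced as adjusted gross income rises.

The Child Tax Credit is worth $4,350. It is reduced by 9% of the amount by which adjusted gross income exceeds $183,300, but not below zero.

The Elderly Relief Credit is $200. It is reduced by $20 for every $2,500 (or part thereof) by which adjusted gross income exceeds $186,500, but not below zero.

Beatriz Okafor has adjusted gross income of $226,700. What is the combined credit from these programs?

$444

Child Tax Credit: 9% of the $43,400 excess over $183,300 is $3,906; credit = $4,350 − $3,906 = $444.
Elderly Relief Credit: income exceeds $186,500 by $40,200 → 17 increments × $20 = $340 ≥ base, so the credit is $0.
Total: $444 + $0 = $444.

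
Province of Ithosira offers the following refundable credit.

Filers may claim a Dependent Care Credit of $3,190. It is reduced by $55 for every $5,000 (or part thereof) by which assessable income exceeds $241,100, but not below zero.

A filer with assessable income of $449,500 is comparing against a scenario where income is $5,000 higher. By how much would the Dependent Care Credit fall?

$55

At $449,500 — income exceeds $241,100 by $208,400, which is 42 full-or-partial $5,000 increments; reduction = 42 × $55 = $2,310, leaving $880.
At $454,500 — income exceeds $241,100 by $213,400, which is 43 full-or-partial $5,000 increments; reduction = 43 × $55 = $2,365, leaving $825.
Lost: $880 − $825 = $55.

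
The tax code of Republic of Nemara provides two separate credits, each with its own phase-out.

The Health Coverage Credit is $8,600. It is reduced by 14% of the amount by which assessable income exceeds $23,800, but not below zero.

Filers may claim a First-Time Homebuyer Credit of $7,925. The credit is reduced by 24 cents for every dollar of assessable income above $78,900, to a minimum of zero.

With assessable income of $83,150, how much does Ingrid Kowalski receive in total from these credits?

$7,196

Health Coverage Credit: 14% of the $59,350 excess over $23,800 is $8,309; credit = $8,600 − $8,309 = $291.
First-Time Homebuyer Credit: 24% of the $4,250 excess over $78,900 is $1,020; credit = $7,925 − $1,020 = $6,905.
Total: $291 + $6,905 = $7,196.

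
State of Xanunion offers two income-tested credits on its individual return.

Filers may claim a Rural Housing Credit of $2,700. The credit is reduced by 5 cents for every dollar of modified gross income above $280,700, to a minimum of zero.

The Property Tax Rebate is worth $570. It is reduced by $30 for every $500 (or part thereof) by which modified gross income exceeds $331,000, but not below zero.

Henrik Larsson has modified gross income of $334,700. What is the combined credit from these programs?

$330

Rural Housing Credit: 5% of the $54,000 excess over $280,700 is $2,700 ≥ base, so the credit is $0.
Property Tax Rebate: income exceeds $331,000 by $3,700, which is 8 full-or-partial $500 increments; reduction = 8 × $30 = $240, leaving $330.
Total: $0 + $330 = $330.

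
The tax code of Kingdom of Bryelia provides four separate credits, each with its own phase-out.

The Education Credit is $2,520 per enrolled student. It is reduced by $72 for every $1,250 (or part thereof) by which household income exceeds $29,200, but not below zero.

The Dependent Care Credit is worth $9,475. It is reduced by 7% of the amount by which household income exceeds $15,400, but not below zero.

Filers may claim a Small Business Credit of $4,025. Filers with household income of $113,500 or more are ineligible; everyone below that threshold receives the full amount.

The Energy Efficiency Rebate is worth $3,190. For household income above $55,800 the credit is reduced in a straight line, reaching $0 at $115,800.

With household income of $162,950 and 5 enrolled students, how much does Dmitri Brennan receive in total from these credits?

Education Credit: base = 5 × $2,520 = $12,600. income exceeds $29,200 by $133,750, which is 107 full-or-partial $1,250 increments; reduction = 107 × $72 = $7,704, leaving $4,896.
Dependent Care Credit: 7% of the $147,550 excess over $15,400 is $10,328.50 ≥ base, so the credit is $0.
Small Business Credit: $162,950 meets or exceeds the $113,500 cutoff, so the credit is $0.
Energy Efficiency Rebate: $162,950 is at or above $115,800, so the credit is $0.
Total: $4,896 + $0 + $0 + $0 = $4,896.

$4,896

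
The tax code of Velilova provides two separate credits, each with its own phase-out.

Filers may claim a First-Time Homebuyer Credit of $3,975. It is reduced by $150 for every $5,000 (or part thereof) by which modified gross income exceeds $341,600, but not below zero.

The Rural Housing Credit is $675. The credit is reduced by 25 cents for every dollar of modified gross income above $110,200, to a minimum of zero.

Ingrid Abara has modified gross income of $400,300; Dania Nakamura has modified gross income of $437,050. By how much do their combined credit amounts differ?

Ingrid ($400,300): First-Time Homebuyer Credit: income exceeds $341,600 by $58,700, which is 12 full-or-partial $5,000 increments; reduction = 12 × $150 = $1,800, leaving $2,175. Rural Housing Credit: 25% of the $290,100 excess over $110,200 is $72,525 ≥ base, so the credit is $0. total $2,175 + $0 = $2,175
Dania ($437,050): First-Time Homebuyer Credit: income exceeds $341,600 by $95,450, which is 20 full-or-partial $5,000 increments; reduction = 20 × $150 = $3,000, leaving $975. Rural Housing Credit: 25% of the $326,850 excess over $110,200 is $81,712.50 ≥ base, so the credit is $0. total $975 + $0 = $975
Difference: |$2,175 − $975| = $1,200.

$1,200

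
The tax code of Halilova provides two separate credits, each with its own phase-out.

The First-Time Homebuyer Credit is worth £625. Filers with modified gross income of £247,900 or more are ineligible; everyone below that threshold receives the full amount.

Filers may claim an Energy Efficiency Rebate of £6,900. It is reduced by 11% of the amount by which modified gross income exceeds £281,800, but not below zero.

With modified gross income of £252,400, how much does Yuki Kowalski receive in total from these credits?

First-Time Homebuyer Credit: £252,400 meets or exceeds the £247,900 cutoff, so the credit is £0.
Energy Efficiency Rebate: £252,400 is at or below the £281,800 threshold, so the full £6,900 applies.
Total: £0 + £6,900 = £6,900.

£6,900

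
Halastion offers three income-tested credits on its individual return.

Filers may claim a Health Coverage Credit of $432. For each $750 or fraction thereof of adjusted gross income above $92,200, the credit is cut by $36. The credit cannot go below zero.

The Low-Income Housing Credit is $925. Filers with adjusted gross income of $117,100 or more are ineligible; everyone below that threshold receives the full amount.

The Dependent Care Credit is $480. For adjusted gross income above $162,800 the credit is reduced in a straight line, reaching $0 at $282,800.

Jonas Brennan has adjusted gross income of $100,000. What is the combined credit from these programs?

Health Coverage Credit: income exceeds $92,200 by $7,800, which is 11 full-or-partial $750 increments; reduction = 11 × $36 = $396, leaving $36.
Low-Income Housing Credit: $100,000 is below the $117,100 cutoff, so the full $925 applies.
Dependent Care Credit: $100,000 is at or below the $162,800 threshold, so the full $480 applies.
Total: $36 + $925 + $480 = $1,441.

$1,441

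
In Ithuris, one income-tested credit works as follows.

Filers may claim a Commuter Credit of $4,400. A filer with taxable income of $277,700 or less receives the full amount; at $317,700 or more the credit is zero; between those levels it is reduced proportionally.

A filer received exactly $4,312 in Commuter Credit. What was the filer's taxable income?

$4,312 is 4,312/4,400 of the full $4,400, so 88/4,400 of the $40,000 range has been used: income = $277,700 + $40,000 × 88/4,400 = $278,500.

$278,500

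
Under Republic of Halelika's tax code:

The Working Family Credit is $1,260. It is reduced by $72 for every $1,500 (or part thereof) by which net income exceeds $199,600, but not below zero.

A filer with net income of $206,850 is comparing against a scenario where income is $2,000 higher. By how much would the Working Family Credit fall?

At $206,850 — income exceeds $199,600 by $7,250, which is 5 full-or-partial $1,500 increments; reduction = 5 × $72 = $360, leaving $900.
At $208,850 — income exceeds $199,600 by $9,250, which is 7 full-or-partial $1,500 increments; reduction = 7 × $72 = $504, leaving $756.
Lost: $900 − $756 = $144.

$144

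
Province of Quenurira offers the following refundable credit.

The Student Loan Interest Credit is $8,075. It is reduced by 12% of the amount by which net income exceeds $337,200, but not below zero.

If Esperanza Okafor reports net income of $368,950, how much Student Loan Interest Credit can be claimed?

$4,265

Student Loan Interest Credit: 12% of the $31,750 excess over $337,200 is $3,810; credit = $8,075 − $3,810 = $4,265.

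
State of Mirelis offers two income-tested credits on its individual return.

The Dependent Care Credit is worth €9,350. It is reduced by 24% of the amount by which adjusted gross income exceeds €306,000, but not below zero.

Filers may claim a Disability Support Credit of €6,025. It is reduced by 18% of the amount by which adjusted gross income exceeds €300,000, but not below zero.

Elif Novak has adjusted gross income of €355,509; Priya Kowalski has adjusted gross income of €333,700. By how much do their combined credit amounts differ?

Elif (€355,509): Dependent Care Credit: 24% of the €49,509 excess over €306,000 is €11,882.16 ≥ base, so the credit is €0. Disability Support Credit: 18% of the €55,509 excess over €300,000 is €9,991.62 ≥ base, so the credit is €0. total €0 + €0 = €0
Priya (€333,700): Dependent Care Credit: 24% of the €27,700 excess over €306,000 is €6,648; credit = €9,350 − €6,648 = €2,702. Disability Support Credit: 18% of the €33,700 excess over €300,000 is €6,066 ≥ base, so the credit is €0. total €2,702 + €0 = €2,702
Difference: |€0 − €2,702| = €2,702.

€2,702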